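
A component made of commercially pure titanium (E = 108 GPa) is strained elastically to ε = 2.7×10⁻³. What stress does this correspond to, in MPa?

σ = E·ε = 108000 MPa × 2.7×10⁻³ = 292 MPa.

292 MPa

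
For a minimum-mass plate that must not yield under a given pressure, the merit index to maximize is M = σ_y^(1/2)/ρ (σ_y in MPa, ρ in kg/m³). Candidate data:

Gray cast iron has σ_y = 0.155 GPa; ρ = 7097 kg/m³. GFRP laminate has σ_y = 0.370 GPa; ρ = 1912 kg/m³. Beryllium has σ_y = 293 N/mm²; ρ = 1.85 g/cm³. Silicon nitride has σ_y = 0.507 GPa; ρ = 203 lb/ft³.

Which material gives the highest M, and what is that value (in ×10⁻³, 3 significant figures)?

Putting every candidate on a common basis:
  gray cast iron: σ_y = 155.0 MPa, ρ = 7097 kg/m³
  GFRP laminate: σ_y = 370.0 MPa, ρ = 1912 kg/m³
  beryllium: σ_y = 293.0 MPa, ρ = 1850 kg/m³
  silicon nitride: σ_y = 507.0 MPa, ρ = 3252 kg/m³
  GFRP laminate: M = 10.1×10⁻³
  beryllium: M = 9.25×10⁻³
  silicon nitride: M = 6.92×10⁻³
  gray cast iron: M = 1.75×10⁻³
The maximum is for GFRP laminate.

GFRP laminate, M = 10.1×10⁻³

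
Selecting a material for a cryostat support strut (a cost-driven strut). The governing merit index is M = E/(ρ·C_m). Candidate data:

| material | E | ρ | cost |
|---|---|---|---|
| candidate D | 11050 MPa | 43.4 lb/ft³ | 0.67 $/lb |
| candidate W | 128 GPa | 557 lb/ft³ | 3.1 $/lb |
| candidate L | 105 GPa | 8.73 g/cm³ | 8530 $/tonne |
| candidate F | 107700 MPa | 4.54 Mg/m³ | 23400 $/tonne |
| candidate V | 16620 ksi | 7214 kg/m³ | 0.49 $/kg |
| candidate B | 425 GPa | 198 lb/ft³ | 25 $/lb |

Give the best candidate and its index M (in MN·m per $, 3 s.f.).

Convert each candidate to consistent units, then evaluate M:
  candidate D: E = 11.05 GPa, ρ = 695.2 kg/m³, cost = 1.477 $/kg
  candidate W: E = 128.0 GPa, ρ = 8922 kg/m³, cost = 6.834 $/kg
  candidate L: E = 105.0 GPa, ρ = 8730 kg/m³, cost = 8.530 $/kg
  candidate F: E = 107.7 GPa, ρ = 4540 kg/m³, cost = 23.40 $/kg
  candidate V: E = 114.6 GPa, ρ = 7214 kg/m³, cost = 0.4900 $/kg
  candidate B: E = 425.0 GPa, ρ = 3172 kg/m³, cost = 55.11 $/kg
  candidate V: M = 32.4 MN·m per $
  candidate D: M = 10.8 MN·m per $
  candidate B: M = 2.43 MN·m per $
  candidate W: M = 2.10 MN·m per $
  candidate L: M = 1.41 MN·m per $
  candidate F: M = 1.01 MN·m per $
The maximum is for candidate V.

candidate V, M = 32.4 MN·m per $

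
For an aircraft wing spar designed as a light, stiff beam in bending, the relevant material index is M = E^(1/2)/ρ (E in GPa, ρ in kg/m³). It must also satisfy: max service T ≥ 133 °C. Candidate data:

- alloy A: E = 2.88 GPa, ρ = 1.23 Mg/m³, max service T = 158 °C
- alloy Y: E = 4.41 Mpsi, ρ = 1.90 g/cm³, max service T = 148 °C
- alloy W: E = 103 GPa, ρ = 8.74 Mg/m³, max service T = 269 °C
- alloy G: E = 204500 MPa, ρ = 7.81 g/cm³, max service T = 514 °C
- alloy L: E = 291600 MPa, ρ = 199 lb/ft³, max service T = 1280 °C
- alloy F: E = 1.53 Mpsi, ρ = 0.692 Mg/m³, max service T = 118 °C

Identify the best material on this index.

alloy L

Screen on constraints: max service T ≥ 133 °C. Survivors: alloy A, alloy Y, alloy W, alloy G, alloy L.
Normalizing units and computing the index:
  alloy A: E = 2.880 GPa, ρ = 1230 kg/m³
  alloy Y: E = 30.41 GPa, ρ = 1900 kg/m³
  alloy W: E = 103.0 GPa, ρ = 8740 kg/m³
  alloy G: E = 204.5 GPa, ρ = 7810 kg/m³
  alloy L: E = 291.6 GPa, ρ = 3188 kg/m³
  alloy L: M = 5.36×10⁻³
  alloy Y: M = 2.90×10⁻³
  alloy G: M = 1.83×10⁻³
  alloy A: M = 1.38×10⁻³
  alloy W: M = 1.16×10⁻³
Highest index: alloy L.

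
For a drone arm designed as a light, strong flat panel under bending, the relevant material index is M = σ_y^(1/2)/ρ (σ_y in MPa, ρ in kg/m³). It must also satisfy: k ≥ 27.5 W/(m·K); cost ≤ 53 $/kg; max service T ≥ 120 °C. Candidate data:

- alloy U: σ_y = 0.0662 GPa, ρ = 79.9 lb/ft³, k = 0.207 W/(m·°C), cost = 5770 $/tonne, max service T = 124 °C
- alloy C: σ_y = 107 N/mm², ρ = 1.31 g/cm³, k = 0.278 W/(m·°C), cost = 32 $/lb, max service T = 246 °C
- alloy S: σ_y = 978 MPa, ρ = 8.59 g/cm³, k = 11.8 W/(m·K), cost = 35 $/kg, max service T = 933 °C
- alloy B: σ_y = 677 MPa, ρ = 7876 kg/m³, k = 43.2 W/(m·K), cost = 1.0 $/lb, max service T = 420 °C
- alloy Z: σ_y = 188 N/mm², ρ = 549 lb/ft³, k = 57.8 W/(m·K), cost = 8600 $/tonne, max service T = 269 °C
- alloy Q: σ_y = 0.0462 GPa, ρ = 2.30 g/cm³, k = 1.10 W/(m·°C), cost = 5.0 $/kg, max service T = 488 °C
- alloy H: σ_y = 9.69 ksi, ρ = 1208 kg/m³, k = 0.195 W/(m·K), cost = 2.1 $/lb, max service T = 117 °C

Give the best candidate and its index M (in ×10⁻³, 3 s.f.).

alloy B, M = 3.30×10⁻³

Screen on constraints: k ≥ 27.5 W/(m·K); cost ≤ 53 $/kg; max service T ≥ 120 °C. Survivors: alloy B, alloy Z.
Putting every candidate on a common basis:
  alloy B: σ_y = 677.0 MPa, ρ = 7876 kg/m³
  alloy Z: σ_y = 188.0 MPa, ρ = 8794 kg/m³
  alloy B: M = 3.30×10⁻³
  alloy Z: M = 1.56×10⁻³
Alloy B has the largest M.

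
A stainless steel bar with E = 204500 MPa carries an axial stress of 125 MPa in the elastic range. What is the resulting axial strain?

E = 204500 MPa = 204.5 GPa = 204500 MPa.
ε = σ/E = 125 / 204500 = 6.11×10⁻⁴.

6.11×10⁻⁴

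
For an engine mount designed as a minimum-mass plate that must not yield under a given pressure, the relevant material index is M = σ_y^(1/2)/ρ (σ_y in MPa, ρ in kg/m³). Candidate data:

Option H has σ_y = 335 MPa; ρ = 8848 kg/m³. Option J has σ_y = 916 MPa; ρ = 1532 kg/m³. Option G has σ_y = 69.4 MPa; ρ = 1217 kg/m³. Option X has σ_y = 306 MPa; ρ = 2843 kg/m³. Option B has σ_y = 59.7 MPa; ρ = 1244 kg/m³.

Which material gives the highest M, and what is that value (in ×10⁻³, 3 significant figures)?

option J, M = 19.8×10⁻³

Computing M directly (units already consistent):
  option J: M = 19.8×10⁻³
  option G: M = 6.85×10⁻³
  option B: M = 6.21×10⁻³
  option X: M = 6.15×10⁻³
  option H: M = 2.07×10⁻³
Highest index: option J.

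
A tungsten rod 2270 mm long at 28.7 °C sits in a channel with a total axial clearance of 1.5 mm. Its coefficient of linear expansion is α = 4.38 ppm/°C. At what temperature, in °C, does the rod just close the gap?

180 °C

α·L₀·ΔT = 1.5 mm ⇒ ΔT = 1.5 / (4.38×10⁻⁶ × 2270.0) = 150.9 K.
T = 28.7 + 150.9 = 179.6 °C.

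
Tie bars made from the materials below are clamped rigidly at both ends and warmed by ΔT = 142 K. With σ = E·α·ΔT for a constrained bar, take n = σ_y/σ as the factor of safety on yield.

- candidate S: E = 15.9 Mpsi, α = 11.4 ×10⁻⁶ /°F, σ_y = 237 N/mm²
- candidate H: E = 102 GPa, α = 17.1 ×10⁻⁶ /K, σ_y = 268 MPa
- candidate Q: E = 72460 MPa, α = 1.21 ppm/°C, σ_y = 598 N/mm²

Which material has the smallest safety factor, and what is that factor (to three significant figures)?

With everything in SI (GPa, ×10⁻⁶/K, MPa):
  candidate S: E = 109.6, α = 20.5, σ_y = 237.0 → σ = 319 MPa, n = 0.742
  candidate H: E = 102.0, α = 17.1, σ_y = 268.0 → σ = 248 MPa, n = 1.08
  candidate Q: E = 72.46, α = 1.21, σ_y = 598.0 → σ = 12.5 MPa, n = 48.0
Smallest n: candidate S with n = 0.742.

candidate S, n = 0.742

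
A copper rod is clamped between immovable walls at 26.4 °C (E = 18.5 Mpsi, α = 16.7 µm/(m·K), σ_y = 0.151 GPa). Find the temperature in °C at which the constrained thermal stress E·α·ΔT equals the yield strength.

E = 18.5 Mpsi = 127.6 GPa.
σ_y = 0.151 GPa = 151.0 MPa.
E·α·ΔT = 151.0 MPa ⇒ ΔT = 151.0 / (127.6×10³ × 16.7×10⁻⁶) = 70.89 K.
T = 26.4 + 70.89 = 97.29 °C.

97.3 °C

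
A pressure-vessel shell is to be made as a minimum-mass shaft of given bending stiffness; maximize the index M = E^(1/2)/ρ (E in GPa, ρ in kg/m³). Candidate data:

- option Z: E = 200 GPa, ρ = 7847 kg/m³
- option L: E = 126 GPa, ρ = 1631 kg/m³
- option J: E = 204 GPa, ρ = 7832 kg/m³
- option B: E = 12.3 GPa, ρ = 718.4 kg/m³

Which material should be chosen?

option L

Evaluate M for each candidate:
  option L: M = 6.88×10⁻³
  option B: M = 4.88×10⁻³
  option J: M = 1.82×10⁻³
  option Z: M = 1.80×10⁻³
Option L has the largest M.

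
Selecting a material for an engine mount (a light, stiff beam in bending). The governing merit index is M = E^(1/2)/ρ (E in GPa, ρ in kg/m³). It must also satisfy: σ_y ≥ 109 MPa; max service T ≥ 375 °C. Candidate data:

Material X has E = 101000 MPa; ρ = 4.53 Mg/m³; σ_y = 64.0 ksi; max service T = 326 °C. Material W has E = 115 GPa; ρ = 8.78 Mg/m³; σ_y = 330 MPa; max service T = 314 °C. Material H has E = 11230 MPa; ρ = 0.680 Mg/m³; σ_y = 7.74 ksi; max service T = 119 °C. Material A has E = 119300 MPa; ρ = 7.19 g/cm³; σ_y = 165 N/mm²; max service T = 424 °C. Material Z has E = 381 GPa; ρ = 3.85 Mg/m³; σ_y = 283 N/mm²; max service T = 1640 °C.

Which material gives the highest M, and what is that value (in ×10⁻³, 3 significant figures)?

Screen on constraints: σ_y ≥ 109 MPa; max service T ≥ 375 °C. Survivors: material A, material Z.
In SI units:
  material A: E = 119.3 GPa, ρ = 7190 kg/m³
  material Z: E = 381.0 GPa, ρ = 3850 kg/m³
  material Z: M = 5.07×10⁻³
  material A: M = 1.52×10⁻³
Material Z has the largest M.

material Z, M = 5.07×10⁻³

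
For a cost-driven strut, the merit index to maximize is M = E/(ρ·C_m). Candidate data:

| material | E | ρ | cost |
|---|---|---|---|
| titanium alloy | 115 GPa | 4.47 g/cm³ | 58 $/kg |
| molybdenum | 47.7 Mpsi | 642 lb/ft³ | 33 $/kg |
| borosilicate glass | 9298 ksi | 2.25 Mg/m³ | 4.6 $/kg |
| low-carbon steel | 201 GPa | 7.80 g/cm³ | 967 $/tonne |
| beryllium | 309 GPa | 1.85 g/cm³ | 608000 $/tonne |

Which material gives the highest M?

Putting every candidate on a common basis:
  titanium alloy: E = 115.0 GPa, ρ = 4470 kg/m³, cost = 58.00 $/kg
  molybdenum: E = 328.9 GPa, ρ = 10280 kg/m³, cost = 33.00 $/kg
  borosilicate glass: E = 64.11 GPa, ρ = 2250 kg/m³, cost = 4.600 $/kg
  low-carbon steel: E = 201.0 GPa, ρ = 7800 kg/m³, cost = 0.9670 $/kg
  beryllium: E = 309.0 GPa, ρ = 1850 kg/m³, cost = 608.0 $/kg
  low-carbon steel: M = 26.6 MN·m per $
  borosilicate glass: M = 6.19 MN·m per $
  molybdenum: M = 0.969 MN·m per $
  titanium alloy: M = 0.444 MN·m per $
  beryllium: M = 0.275 MN·m per $
The maximum is for low-carbon steel.

low-carbon steel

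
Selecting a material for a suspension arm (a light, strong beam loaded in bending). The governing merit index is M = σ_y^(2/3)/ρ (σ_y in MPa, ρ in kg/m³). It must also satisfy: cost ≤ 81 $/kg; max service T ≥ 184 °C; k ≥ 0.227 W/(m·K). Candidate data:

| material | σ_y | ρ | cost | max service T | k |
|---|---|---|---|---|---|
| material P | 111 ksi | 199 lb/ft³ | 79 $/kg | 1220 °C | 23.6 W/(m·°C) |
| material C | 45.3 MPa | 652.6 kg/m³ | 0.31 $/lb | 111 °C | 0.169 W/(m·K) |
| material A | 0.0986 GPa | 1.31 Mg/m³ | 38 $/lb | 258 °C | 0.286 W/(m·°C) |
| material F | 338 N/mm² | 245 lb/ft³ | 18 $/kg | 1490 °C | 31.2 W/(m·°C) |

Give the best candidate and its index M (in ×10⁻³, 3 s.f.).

material P, M = 26.2×10⁻³

Screen on constraints: cost ≤ 81 $/kg; max service T ≥ 184 °C; k ≥ 0.227 W/(m·K). Survivors: material P, material F.
Convert each candidate to consistent units, then evaluate M:
  material P: σ_y = 765.3 MPa, ρ = 3188 kg/m³
  material F: σ_y = 338.0 MPa, ρ = 3925 kg/m³
  material P: M = 26.2×10⁻³
  material F: M = 12.4×10⁻³
The maximum is for material P.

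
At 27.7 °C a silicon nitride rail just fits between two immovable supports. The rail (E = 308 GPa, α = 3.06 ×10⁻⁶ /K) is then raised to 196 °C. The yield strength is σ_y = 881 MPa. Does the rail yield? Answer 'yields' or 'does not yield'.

ΔT = 168.3 K. Constrained thermal stress σ = E·α·ΔT = 308.0×10³ MPa × 3.06×10⁻⁶ × 168.3 = 159 MPa (compressive).
Compare to σ_y = 881 MPa: σ < σ_y, so it does not yield.

does not yield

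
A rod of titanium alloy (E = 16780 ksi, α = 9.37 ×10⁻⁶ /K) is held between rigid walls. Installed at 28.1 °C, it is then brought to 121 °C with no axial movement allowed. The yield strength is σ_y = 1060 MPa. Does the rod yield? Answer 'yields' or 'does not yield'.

E = 16780 ksi = 115.7 GPa.
ΔT = 92.90 K. Constrained thermal stress σ = E·α·ΔT = 115.7×10³ MPa × 9.37×10⁻⁶ × 92.90 = 101 MPa (compressive).
Compare to σ_y = 1060 MPa: σ < σ_y, so it does not yield.

does not yield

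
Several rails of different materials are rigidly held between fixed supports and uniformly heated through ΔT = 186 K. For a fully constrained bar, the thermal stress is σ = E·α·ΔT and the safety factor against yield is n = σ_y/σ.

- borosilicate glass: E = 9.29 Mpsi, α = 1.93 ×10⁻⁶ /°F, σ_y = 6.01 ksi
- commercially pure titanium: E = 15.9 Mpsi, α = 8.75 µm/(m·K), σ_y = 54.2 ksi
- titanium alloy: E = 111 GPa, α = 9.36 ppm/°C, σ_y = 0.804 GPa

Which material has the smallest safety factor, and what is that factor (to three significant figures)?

Per material, after unit conversion:
  borosilicate glass: E = 64.05, α = 3.47, σ_y = 41.44 → σ = 41.4 MPa, n = 1.00
  commercially pure titanium: E = 109.6, α = 8.75, σ_y = 373.7 → σ = 178 MPa, n = 2.09
  titanium alloy: E = 111.0, α = 9.36, σ_y = 804.0 → σ = 193 MPa, n = 4.16
The minimum is borosilicate glass at n = 1.00.

borosilicate glass, n = 1.00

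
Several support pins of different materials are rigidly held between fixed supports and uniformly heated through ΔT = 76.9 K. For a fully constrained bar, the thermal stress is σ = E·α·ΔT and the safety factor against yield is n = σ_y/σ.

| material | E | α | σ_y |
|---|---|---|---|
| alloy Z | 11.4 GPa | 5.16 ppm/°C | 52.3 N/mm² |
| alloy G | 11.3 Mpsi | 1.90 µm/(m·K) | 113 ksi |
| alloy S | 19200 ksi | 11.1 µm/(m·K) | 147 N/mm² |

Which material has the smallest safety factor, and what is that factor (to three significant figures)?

alloy S, n = 1.30

With everything in SI (GPa, ×10⁻⁶/K, MPa):
  alloy Z: E = 11.40, α = 5.16, σ_y = 52.30 → σ = 4.52 MPa, n = 11.6
  alloy G: E = 77.91, α = 1.90, σ_y = 779.1 → σ = 11.4 MPa, n = 68.4
  alloy S: E = 132.4, α = 11.1, σ_y = 147.0 → σ = 113 MPa, n = 1.30
Smallest n: alloy S with n = 1.30.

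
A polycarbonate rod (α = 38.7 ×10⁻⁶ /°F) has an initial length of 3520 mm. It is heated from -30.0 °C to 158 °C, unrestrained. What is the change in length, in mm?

46.1 mm

Convert α: 38.7×10⁻⁶/°F × (9/5) = 69.7×10⁻⁶/K.
ΔT = 158 − (-30.0) = 188.0 K.
ΔL = α·L₀·ΔT = 69.7×10⁻⁶ × 3520 mm × 188.0 K = 46.1 mm.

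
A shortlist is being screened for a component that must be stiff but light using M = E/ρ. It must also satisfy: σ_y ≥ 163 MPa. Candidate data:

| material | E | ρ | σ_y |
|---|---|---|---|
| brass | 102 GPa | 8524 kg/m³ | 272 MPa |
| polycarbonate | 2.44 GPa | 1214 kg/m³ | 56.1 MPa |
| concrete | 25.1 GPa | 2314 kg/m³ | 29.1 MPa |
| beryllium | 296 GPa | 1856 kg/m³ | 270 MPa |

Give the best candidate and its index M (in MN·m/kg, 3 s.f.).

beryllium, M = 159 MN·m/kg

Screen on constraints: σ_y ≥ 163 MPa. Survivors: brass, beryllium.
Per-candidate index values:
  beryllium: M = 159 MN·m/kg
  brass: M = 12.0 MN·m/kg
The maximum is for beryllium.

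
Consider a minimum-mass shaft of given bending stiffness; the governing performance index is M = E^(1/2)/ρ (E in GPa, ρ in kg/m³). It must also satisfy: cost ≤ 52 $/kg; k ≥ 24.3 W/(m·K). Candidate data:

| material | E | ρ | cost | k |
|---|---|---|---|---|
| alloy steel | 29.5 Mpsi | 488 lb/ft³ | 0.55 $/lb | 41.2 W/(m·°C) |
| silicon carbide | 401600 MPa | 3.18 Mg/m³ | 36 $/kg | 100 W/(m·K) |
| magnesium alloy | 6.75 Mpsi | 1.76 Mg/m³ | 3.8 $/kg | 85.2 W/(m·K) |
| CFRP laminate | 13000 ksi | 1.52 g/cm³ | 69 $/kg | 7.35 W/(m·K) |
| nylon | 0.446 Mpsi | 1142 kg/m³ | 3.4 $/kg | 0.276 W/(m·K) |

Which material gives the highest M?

Screen on constraints: cost ≤ 52 $/kg; k ≥ 24.3 W/(m·K). Survivors: alloy steel, silicon carbide, magnesium alloy.
Normalizing units and computing the index:
  alloy steel: E = 203.4 GPa, ρ = 7817 kg/m³
  silicon carbide: E = 401.6 GPa, ρ = 3180 kg/m³
  magnesium alloy: E = 46.54 GPa, ρ = 1760 kg/m³
  silicon carbide: M = 6.30×10⁻³
  magnesium alloy: M = 3.88×10⁻³
  alloy steel: M = 1.82×10⁻³
The maximum is for silicon carbide.

silicon carbide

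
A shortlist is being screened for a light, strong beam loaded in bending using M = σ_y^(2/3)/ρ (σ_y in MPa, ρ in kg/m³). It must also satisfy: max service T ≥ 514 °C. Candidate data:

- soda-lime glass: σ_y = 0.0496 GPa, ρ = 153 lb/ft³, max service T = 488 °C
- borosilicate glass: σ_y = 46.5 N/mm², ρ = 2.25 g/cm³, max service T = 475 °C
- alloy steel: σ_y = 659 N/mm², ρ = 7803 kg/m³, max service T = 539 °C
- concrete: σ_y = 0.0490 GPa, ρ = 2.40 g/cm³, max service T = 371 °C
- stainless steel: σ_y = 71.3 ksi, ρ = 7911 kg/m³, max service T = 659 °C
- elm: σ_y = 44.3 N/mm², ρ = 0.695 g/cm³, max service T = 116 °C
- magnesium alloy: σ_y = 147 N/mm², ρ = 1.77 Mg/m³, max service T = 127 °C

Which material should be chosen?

Screen on constraints: max service T ≥ 514 °C. Survivors: alloy steel, stainless steel.
In SI units:
  alloy steel: σ_y = 659.0 MPa, ρ = 7803 kg/m³
  stainless steel: σ_y = 491.6 MPa, ρ = 7911 kg/m³
  alloy steel: M = 9.70×10⁻³
  stainless steel: M = 7.87×10⁻³
Alloy steel ranks first.

alloy steel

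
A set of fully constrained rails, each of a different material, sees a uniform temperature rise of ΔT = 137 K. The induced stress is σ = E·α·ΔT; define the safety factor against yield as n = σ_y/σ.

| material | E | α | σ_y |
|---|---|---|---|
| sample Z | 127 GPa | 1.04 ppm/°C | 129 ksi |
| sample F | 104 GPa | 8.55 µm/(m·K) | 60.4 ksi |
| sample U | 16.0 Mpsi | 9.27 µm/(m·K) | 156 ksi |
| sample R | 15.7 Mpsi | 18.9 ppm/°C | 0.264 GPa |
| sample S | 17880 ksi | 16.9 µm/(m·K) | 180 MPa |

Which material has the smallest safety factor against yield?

sample S

With everything in SI (GPa, ×10⁻⁶/K, MPa):
  sample Z: E = 127.0, α = 1.04, σ_y = 889.4 → σ = 18.1 MPa, n = 49.2
  sample F: E = 104.0, α = 8.55, σ_y = 416.4 → σ = 122 MPa, n = 3.42
  sample U: E = 110.3, α = 9.27, σ_y = 1076 → σ = 140 MPa, n = 7.68
  sample R: E = 108.2, α = 18.9, σ_y = 264.0 → σ = 280 MPa, n = 0.942
  sample S: E = 123.3, α = 16.9, σ_y = 180.0 → σ = 285 MPa, n = 0.631
Smallest n: sample S with n = 0.631.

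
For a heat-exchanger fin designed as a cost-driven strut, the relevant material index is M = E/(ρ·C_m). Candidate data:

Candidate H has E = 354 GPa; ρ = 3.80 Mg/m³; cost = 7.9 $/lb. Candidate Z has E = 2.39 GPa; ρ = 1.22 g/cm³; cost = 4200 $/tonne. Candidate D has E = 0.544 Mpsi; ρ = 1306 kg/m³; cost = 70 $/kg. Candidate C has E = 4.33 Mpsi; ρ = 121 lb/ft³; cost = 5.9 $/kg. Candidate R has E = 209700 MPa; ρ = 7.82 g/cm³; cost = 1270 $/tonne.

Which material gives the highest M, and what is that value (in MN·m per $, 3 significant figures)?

After converting to SI:
  candidate H: E = 354.0 GPa, ρ = 3800 kg/m³, cost = 17.42 $/kg
  candidate Z: E = 2.390 GPa, ρ = 1220 kg/m³, cost = 4.200 $/kg
  candidate D: E = 3.751 GPa, ρ = 1306 kg/m³, cost = 70.00 $/kg
  candidate C: E = 29.85 GPa, ρ = 1938 kg/m³, cost = 5.900 $/kg
  candidate R: E = 209.7 GPa, ρ = 7820 kg/m³, cost = 1.270 $/kg
  candidate R: M = 21.1 MN·m per $
  candidate H: M = 5.35 MN·m per $
  candidate C: M = 2.61 MN·m per $
  candidate Z: M = 0.466 MN·m per $
  candidate D: M = 0.0410 MN·m per $
Candidate R has the largest M.

candidate R, M = 21.1 MN·m per $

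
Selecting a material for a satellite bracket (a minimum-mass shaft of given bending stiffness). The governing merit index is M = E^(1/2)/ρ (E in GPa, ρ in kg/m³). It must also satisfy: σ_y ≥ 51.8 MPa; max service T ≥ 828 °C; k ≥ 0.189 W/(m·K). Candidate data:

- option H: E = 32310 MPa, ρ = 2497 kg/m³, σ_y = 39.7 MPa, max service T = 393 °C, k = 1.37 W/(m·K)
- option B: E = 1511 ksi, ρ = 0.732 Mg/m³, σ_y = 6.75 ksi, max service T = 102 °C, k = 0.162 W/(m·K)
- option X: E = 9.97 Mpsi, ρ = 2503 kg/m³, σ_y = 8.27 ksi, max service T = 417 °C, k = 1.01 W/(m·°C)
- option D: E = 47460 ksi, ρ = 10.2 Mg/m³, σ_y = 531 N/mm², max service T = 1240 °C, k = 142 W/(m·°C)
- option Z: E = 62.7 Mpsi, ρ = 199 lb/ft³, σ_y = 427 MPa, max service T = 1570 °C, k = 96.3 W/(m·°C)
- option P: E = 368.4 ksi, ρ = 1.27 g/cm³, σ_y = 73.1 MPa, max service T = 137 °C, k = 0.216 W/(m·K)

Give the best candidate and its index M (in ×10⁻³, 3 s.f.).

option Z, M = 6.52×10⁻³

Screen on constraints: σ_y ≥ 51.8 MPa; max service T ≥ 828 °C; k ≥ 0.189 W/(m·K). Survivors: option D, option Z.
Putting every candidate on a common basis:
  option D: E = 327.2 GPa, ρ = 10200 kg/m³
  option Z: E = 432.3 GPa, ρ = 3188 kg/m³
  option Z: M = 6.52×10⁻³
  option D: M = 1.77×10⁻³
Highest index: option Z.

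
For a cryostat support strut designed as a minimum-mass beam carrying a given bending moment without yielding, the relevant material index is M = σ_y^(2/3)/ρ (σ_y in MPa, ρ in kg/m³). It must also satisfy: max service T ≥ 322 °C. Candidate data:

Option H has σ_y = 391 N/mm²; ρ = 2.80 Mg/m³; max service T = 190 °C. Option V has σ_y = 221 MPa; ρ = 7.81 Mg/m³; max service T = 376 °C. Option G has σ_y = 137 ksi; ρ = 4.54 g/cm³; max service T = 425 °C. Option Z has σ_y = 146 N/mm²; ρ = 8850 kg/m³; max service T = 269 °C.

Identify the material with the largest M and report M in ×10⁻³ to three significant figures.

option G, M = 21.2×10⁻³

Screen on constraints: max service T ≥ 322 °C. Survivors: option V, option G.
Putting every candidate on a common basis:
  option V: σ_y = 221.0 MPa, ρ = 7810 kg/m³
  option G: σ_y = 944.6 MPa, ρ = 4540 kg/m³
  option G: M = 21.2×10⁻³
  option V: M = 4.68×10⁻³
Option G ranks first.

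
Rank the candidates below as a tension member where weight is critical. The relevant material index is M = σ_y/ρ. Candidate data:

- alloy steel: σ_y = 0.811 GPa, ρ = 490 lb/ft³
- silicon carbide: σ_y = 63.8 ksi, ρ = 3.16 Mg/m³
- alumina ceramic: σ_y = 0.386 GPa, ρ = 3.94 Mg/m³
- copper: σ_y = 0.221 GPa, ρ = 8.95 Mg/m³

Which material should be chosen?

silicon carbide

Putting every candidate on a common basis:
  alloy steel: σ_y = 811.0 MPa, ρ = 7849 kg/m³
  silicon carbide: σ_y = 439.9 MPa, ρ = 3160 kg/m³
  alumina ceramic: σ_y = 386.0 MPa, ρ = 3940 kg/m³
  copper: σ_y = 221.0 MPa, ρ = 8950 kg/m³
  silicon carbide: M = 139 kN·m/kg
  alloy steel: M = 103 kN·m/kg
  alumina ceramic: M = 98.0 kN·m/kg
  copper: M = 24.7 kN·m/kg
The maximum is for silicon carbide.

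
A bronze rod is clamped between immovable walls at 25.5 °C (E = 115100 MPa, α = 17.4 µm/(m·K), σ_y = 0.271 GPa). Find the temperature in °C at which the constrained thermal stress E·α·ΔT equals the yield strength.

161 °C

E = 115100 MPa = 115.1 GPa.
σ_y = 0.271 GPa = 271.0 MPa.
E·α·ΔT = 271.0 MPa ⇒ ΔT = 271.0 / (115.1×10³ × 17.4×10⁻⁶) = 135.3 K.
T = 25.5 + 135.3 = 160.8 °C.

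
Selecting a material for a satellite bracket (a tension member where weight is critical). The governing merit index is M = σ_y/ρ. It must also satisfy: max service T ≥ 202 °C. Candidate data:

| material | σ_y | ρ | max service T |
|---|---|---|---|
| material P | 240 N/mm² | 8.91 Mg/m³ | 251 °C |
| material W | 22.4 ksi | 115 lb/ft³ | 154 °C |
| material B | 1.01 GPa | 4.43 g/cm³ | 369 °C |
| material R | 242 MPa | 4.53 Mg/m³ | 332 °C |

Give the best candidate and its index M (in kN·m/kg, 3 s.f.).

material B, M = 228 kN·m/kg

Screen on constraints: max service T ≥ 202 °C. Survivors: material P, material B, material R.
Normalizing units and computing the index:
  material P: σ_y = 240.0 MPa, ρ = 8910 kg/m³
  material B: σ_y = 1010 MPa, ρ = 4430 kg/m³
  material R: σ_y = 242.0 MPa, ρ = 4530 kg/m³
  material B: M = 228 kN·m/kg
  material R: M = 53.4 kN·m/kg
  material P: M = 26.9 kN·m/kg
Material B has the largest M.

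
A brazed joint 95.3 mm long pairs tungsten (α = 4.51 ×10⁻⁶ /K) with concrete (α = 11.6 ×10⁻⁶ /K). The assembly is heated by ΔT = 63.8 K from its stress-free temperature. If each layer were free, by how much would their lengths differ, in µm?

43.1 µm

Δα = |4.51 − 11.6|×10⁻⁶/K = 7.09×10⁻⁶/K.
ΔL_mismatch = Δα·L·ΔT = 7.09×10⁻⁶ × 95.3 mm × 63.8 K = 43.1 µm.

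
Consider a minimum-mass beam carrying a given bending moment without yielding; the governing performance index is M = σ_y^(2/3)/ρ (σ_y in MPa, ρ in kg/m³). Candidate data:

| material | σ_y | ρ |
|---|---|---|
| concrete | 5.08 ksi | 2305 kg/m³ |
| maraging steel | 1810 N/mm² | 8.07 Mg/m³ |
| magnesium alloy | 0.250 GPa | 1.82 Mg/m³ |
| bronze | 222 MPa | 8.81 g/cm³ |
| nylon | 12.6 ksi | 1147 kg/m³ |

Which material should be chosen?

magnesium alloy

Convert each candidate to consistent units, then evaluate M:
  concrete: σ_y = 35.03 MPa, ρ = 2305 kg/m³
  maraging steel: σ_y = 1810 MPa, ρ = 8070 kg/m³
  magnesium alloy: σ_y = 250.0 MPa, ρ = 1820 kg/m³
  bronze: σ_y = 222.0 MPa, ρ = 8810 kg/m³
  nylon: σ_y = 86.87 MPa, ρ = 1147 kg/m³
  magnesium alloy: M = 21.8×10⁻³
  maraging steel: M = 18.4×10⁻³
  nylon: M = 17.1×10⁻³
  concrete: M = 4.64×10⁻³
  bronze: M = 4.16×10⁻³
Highest index: magnesium alloy.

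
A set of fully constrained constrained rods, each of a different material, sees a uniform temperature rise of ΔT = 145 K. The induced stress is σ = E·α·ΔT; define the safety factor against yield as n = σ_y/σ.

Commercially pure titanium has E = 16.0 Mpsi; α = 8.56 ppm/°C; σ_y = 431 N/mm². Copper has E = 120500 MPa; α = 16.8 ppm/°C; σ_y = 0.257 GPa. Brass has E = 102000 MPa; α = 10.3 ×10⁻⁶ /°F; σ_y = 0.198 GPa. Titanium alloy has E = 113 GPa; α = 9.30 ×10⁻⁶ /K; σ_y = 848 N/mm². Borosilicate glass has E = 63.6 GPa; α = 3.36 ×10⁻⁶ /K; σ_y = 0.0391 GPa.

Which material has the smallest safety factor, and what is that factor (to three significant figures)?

brass, n = 0.722

Converting E to GPa, α to ×10⁻⁶/K, σ_y to MPa, then σ and n for each:
  commercially pure titanium: E = 110.3, α = 8.56, σ_y = 431.0 → σ = 137 MPa, n = 3.15
  copper: E = 120.5, α = 16.8, σ_y = 257.0 → σ = 294 MPa, n = 0.876
  brass: E = 102.0, α = 18.5, σ_y = 198.0 → σ = 274 MPa, n = 0.722
  titanium alloy: E = 113.0, α = 9.30, σ_y = 848.0 → σ = 152 MPa, n = 5.57
  borosilicate glass: E = 63.60, α = 3.36, σ_y = 39.10 → σ = 31.0 MPa, n = 1.26
Brass has the lowest safety factor, n = 0.722.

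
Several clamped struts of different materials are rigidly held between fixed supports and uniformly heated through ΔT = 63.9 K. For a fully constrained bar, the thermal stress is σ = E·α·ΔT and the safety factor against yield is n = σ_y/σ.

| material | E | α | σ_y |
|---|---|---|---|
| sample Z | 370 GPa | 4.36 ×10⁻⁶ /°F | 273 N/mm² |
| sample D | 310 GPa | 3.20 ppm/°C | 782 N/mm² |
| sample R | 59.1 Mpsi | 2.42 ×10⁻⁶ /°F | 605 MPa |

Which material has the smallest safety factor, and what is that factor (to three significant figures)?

sample Z, n = 1.47

Per material, after unit conversion:
  sample Z: E = 370.0, α = 7.85, σ_y = 273.0 → σ = 186 MPa, n = 1.47
  sample D: E = 310.0, α = 3.20, σ_y = 782.0 → σ = 63.4 MPa, n = 12.3
  sample R: E = 407.5, α = 4.36, σ_y = 605.0 → σ = 113 MPa, n = 5.33
Sample Z has the lowest safety factor, n = 1.47.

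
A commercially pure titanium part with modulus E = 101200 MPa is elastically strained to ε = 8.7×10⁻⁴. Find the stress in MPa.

E = 101200 MPa = 101.2 GPa.
σ = E·ε = 101200 MPa × 8.7×10⁻⁴ = 88.0 MPa.

88.0 MPa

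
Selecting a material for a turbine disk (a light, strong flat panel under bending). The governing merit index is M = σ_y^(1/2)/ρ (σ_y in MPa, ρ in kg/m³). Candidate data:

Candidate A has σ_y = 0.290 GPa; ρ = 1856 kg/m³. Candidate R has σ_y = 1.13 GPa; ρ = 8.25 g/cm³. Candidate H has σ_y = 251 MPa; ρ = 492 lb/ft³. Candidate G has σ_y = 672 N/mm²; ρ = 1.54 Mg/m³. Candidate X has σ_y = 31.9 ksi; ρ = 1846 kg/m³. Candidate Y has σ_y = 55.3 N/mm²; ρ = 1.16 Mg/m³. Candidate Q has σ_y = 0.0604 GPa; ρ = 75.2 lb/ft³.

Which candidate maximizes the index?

Putting every candidate on a common basis:
  candidate A: σ_y = 290.0 MPa, ρ = 1856 kg/m³
  candidate R: σ_y = 1130 MPa, ρ = 8250 kg/m³
  candidate H: σ_y = 251.0 MPa, ρ = 7881 kg/m³
  candidate G: σ_y = 672.0 MPa, ρ = 1540 kg/m³
  candidate X: σ_y = 219.9 MPa, ρ = 1846 kg/m³
  candidate Y: σ_y = 55.30 MPa, ρ = 1160 kg/m³
  candidate Q: σ_y = 60.40 MPa, ρ = 1205 kg/m³
  candidate G: M = 16.8×10⁻³
  candidate A: M = 9.18×10⁻³
  candidate X: M = 8.03×10⁻³
  candidate Q: M = 6.45×10⁻³
  candidate Y: M = 6.41×10⁻³
  candidate R: M = 4.07×10⁻³
  candidate H: M = 2.01×10⁻³
Candidate G has the largest M.

candidate G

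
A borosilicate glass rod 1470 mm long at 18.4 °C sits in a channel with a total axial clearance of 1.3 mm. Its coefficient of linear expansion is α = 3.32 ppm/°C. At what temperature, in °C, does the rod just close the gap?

285 °C

α·L₀·ΔT = 1.3 mm ⇒ ΔT = 1.3 / (3.32×10⁻⁶ × 1470.0) = 266.4 K.
T = 18.4 + 266.4 = 284.8 °C.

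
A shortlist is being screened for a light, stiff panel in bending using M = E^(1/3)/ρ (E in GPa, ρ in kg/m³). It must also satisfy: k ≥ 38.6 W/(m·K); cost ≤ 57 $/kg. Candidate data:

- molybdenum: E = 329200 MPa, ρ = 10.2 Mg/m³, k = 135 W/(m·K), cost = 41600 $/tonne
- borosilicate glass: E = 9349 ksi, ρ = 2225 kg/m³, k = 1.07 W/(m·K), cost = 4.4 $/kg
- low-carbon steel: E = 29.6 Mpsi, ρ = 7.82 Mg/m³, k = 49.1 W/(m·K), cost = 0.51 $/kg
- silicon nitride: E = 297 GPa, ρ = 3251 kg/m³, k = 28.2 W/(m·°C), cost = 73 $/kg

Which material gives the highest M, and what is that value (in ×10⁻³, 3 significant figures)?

Screen on constraints: k ≥ 38.6 W/(m·K); cost ≤ 57 $/kg. Survivors: molybdenum, low-carbon steel.
Convert each candidate to consistent units, then evaluate M:
  molybdenum: E = 329.2 GPa, ρ = 10200 kg/m³
  low-carbon steel: E = 204.1 GPa, ρ = 7820 kg/m³
  low-carbon steel: M = 0.753×10⁻³
  molybdenum: M = 0.677×10⁻³
Low-carbon steel has the largest M.

low-carbon steel, M = 0.753×10⁻³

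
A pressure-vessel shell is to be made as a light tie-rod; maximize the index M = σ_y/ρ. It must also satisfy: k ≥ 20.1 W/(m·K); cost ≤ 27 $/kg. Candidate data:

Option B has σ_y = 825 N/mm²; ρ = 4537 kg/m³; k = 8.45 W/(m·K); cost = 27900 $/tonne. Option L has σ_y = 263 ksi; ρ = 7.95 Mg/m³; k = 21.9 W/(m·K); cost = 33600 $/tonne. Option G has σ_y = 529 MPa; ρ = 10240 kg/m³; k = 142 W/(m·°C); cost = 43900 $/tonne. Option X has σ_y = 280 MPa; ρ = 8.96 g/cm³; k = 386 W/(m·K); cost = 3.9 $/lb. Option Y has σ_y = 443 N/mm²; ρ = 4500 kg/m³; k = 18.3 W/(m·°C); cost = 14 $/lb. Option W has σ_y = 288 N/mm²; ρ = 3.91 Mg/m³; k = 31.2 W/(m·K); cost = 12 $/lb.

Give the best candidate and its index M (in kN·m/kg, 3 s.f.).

Screen on constraints: k ≥ 20.1 W/(m·K); cost ≤ 27 $/kg. Survivors: option X, option W.
In SI units:
  option X: σ_y = 280.0 MPa, ρ = 8960 kg/m³
  option W: σ_y = 288.0 MPa, ρ = 3910 kg/m³
  option W: M = 73.7 kN·m/kg
  option X: M = 31.2 kN·m/kg
Option W ranks first.

option W, M = 73.7 kN·m/kg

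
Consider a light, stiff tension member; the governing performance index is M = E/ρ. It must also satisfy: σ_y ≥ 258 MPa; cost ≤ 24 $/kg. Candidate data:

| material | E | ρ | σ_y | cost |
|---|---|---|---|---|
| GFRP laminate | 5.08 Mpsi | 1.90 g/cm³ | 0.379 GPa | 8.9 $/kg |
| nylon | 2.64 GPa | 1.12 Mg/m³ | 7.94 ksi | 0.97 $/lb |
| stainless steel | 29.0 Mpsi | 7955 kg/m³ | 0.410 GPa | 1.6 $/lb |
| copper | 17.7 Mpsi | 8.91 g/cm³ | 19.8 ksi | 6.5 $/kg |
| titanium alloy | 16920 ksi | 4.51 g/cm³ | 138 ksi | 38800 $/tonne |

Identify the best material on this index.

stainless steel

Screen on constraints: σ_y ≥ 258 MPa; cost ≤ 24 $/kg. Survivors: GFRP laminate, stainless steel.
Convert each candidate to consistent units, then evaluate M:
  GFRP laminate: E = 35.03 GPa, ρ = 1900 kg/m³
  stainless steel: E = 199.9 GPa, ρ = 7955 kg/m³
  stainless steel: M = 25.1 MN·m/kg
  GFRP laminate: M = 18.4 MN·m/kg
Highest index: stainless steel.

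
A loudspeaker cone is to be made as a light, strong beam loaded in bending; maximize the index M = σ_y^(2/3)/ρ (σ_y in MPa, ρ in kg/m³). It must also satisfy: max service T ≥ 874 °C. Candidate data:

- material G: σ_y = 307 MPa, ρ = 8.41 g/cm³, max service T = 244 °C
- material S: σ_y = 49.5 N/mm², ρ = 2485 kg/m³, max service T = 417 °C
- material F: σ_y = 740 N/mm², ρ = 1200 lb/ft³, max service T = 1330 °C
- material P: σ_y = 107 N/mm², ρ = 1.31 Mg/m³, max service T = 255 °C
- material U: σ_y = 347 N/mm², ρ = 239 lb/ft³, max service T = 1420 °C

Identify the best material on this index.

material U

Screen on constraints: max service T ≥ 874 °C. Survivors: material F, material U.
Convert each candidate to consistent units, then evaluate M:
  material F: σ_y = 740.0 MPa, ρ = 19220 kg/m³
  material U: σ_y = 347.0 MPa, ρ = 3828 kg/m³
  material U: M = 12.9×10⁻³
  material F: M = 4.26×10⁻³
Highest index: material U.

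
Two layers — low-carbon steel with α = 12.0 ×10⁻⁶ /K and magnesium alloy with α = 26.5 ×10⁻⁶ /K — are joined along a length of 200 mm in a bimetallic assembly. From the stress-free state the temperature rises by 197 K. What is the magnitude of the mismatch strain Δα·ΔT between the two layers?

Δα = |12.0 − 26.5|×10⁻⁶/K = 14.5×10⁻⁶/K.
Mismatch strain = Δα·ΔT = 14.5×10⁻⁶ × 197.0 = 2.86×10⁻³.

2.86×10⁻³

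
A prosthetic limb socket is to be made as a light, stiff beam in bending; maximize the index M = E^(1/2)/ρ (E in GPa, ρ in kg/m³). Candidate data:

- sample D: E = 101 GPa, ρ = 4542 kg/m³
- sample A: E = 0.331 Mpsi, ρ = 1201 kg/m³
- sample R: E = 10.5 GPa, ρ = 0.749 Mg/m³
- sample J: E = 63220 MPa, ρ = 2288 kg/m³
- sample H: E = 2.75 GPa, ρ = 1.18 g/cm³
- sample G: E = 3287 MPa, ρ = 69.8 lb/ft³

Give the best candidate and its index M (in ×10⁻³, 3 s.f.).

Normalizing units and computing the index:
  sample D: E = 101.0 GPa, ρ = 4542 kg/m³
  sample A: E = 2.282 GPa, ρ = 1201 kg/m³
  sample R: E = 10.50 GPa, ρ = 749.0 kg/m³
  sample J: E = 63.22 GPa, ρ = 2288 kg/m³
  sample H: E = 2.750 GPa, ρ = 1180 kg/m³
  sample G: E = 3.287 GPa, ρ = 1118 kg/m³
  sample R: M = 4.33×10⁻³
  sample J: M = 3.48×10⁻³
  sample D: M = 2.21×10⁻³
  sample G: M = 1.62×10⁻³
  sample H: M = 1.41×10⁻³
  sample A: M = 1.26×10⁻³
The maximum is for sample R.

sample R, M = 4.33×10⁻³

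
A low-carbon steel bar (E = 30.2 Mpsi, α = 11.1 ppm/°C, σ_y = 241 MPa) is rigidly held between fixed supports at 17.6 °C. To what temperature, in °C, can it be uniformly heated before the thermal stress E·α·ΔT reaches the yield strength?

122 °C

E = 30.2 Mpsi = 208.2 GPa.
E·α·ΔT = 241.0 MPa ⇒ ΔT = 241.0 / (208.2×10³ × 11.1×10⁻⁶) = 104.3 K.
T = 17.6 + 104.3 = 121.9 °C.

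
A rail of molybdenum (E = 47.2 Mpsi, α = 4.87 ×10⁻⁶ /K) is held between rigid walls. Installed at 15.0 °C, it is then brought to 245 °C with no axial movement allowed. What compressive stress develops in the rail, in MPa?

E = 47.2 Mpsi = 325.4 GPa.
ΔT = 230.0 K. Constrained thermal stress σ = E·α·ΔT = 325.4×10³ MPa × 4.87×10⁻⁶ × 230.0 = 365 MPa (compressive).

365 MPa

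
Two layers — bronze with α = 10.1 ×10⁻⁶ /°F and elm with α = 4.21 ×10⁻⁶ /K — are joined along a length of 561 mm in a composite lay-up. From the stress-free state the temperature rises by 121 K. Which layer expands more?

bronze

bronze: α = 10.1×10⁻⁶/°F × 9/5 = 18.2×10⁻⁶/K.
α(bronze) = 18.2×10⁻⁶/K vs α(elm) = 4.21×10⁻⁶/K.
Higher α expands more for the same ΔT: bronze.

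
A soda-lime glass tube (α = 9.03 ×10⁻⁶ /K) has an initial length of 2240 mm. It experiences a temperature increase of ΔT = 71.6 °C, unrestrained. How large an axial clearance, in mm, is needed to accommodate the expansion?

ΔL = α·L₀·ΔT = 9.03×10⁻⁶ × 2240 mm × 71.60 K = 1.45 mm.

1.45 mm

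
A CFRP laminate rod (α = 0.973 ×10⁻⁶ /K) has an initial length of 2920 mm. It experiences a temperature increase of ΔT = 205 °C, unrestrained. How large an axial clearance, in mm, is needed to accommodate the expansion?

ΔL = α·L₀·ΔT = 0.973×10⁻⁶ × 2920 mm × 205.0 K = 0.582 mm.

0.582 mm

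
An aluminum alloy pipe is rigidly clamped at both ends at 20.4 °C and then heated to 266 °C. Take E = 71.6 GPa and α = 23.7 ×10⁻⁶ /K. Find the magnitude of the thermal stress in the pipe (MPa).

ΔT = 245.6 K. Constrained thermal stress σ = E·α·ΔT = 71.60×10³ MPa × 23.7×10⁻⁶ × 245.6 = 417 MPa (compressive).

417 MPa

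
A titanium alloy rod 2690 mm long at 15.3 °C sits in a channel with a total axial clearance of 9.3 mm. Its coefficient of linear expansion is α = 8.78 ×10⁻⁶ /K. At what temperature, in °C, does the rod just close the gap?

409 °C

α·L₀·ΔT = 9.3 mm ⇒ ΔT = 9.3 / (8.78×10⁻⁶ × 2690.0) = 393.8 K.
T = 15.3 + 393.8 = 409.1 °C.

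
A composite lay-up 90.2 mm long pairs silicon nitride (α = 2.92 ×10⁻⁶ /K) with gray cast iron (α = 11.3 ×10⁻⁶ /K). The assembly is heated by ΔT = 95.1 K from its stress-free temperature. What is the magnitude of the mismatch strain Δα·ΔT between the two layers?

7.97×10⁻⁴

Δα = |2.92 − 11.3|×10⁻⁶/K = 8.38×10⁻⁶/K.
Mismatch strain = Δα·ΔT = 8.38×10⁻⁶ × 95.1 = 7.97×10⁻⁴.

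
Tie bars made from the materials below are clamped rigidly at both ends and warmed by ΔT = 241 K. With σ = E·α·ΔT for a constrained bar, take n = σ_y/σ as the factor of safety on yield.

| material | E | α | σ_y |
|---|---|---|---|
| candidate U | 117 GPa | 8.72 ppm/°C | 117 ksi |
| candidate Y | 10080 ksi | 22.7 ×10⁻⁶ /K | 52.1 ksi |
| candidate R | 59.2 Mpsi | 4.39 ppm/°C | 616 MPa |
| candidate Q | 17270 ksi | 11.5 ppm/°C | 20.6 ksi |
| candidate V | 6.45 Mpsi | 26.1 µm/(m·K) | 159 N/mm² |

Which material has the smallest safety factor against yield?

candidate Q

In consistent units (E in GPa, α in ×10⁻⁶/K, σ_y in MPa):
  candidate U: E = 117.0, α = 8.72, σ_y = 806.7 → σ = 246 MPa, n = 3.28
  candidate Y: E = 69.50, α = 22.7, σ_y = 359.2 → σ = 380 MPa, n = 0.945
  candidate R: E = 408.2, α = 4.39, σ_y = 616.0 → σ = 432 MPa, n = 1.43
  candidate Q: E = 119.1, α = 11.5, σ_y = 142.0 → σ = 330 MPa, n = 0.430
  candidate V: E = 44.47, α = 26.1, σ_y = 159.0 → σ = 280 MPa, n = 0.568
The minimum is candidate Q at n = 0.430.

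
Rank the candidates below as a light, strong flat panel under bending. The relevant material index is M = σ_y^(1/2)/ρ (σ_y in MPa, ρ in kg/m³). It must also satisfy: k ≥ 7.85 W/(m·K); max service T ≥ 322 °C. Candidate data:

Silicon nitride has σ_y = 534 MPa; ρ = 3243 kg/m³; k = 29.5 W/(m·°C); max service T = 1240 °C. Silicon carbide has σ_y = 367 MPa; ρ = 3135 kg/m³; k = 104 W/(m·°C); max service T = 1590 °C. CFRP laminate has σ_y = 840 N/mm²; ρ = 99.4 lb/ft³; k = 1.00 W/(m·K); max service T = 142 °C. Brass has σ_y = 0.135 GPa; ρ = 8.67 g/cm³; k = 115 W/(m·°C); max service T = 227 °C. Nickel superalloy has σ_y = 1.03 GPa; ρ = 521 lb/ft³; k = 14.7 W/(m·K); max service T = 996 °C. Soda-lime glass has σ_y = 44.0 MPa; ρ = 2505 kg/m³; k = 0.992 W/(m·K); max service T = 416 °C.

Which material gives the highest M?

silicon nitride

Screen on constraints: k ≥ 7.85 W/(m·K); max service T ≥ 322 °C. Survivors: silicon nitride, silicon carbide, nickel superalloy.
In SI units:
  silicon nitride: σ_y = 534.0 MPa, ρ = 3243 kg/m³
  silicon carbide: σ_y = 367.0 MPa, ρ = 3135 kg/m³
  nickel superalloy: σ_y = 1030 MPa, ρ = 8346 kg/m³
  silicon nitride: M = 7.13×10⁻³
  silicon carbide: M = 6.11×10⁻³
  nickel superalloy: M = 3.85×10⁻³
Silicon nitride has the largest M.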